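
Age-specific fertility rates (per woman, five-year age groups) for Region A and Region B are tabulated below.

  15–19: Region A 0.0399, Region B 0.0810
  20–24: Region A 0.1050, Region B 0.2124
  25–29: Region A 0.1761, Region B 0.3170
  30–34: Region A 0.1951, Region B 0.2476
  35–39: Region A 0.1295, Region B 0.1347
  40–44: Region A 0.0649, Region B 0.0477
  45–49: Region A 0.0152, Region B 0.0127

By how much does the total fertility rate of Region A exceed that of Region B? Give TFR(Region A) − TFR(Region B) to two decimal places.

Region A:
  Sum of ASFRs = 0.0399 + 0.1050 + 0.1761 + 0.1951 + 0.1295 + 0.0649 + 0.0152 = 0.7257
  TFR = 5 × 0.7257 = 3.6285
Region B:
  Sum of ASFRs = 0.0810 + 0.2124 + 0.3170 + 0.2476 + 0.1347 + 0.0477 + 0.0127 = 1.0531
  TFR = 5 × 1.0531 = 5.2655
Difference = 3.6285 − 5.2655 = -1.637

-1.64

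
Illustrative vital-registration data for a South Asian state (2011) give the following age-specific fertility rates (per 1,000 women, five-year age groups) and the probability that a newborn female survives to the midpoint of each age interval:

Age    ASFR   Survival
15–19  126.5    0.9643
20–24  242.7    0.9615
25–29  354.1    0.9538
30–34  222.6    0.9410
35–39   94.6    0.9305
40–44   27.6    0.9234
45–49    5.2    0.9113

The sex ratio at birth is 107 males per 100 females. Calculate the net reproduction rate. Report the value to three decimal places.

Proportion female at birth = 100 / (100 + 107) = 0.48309.
Survival-weighted fertility by age (5·fₓ·Sₓ):
  15–19: 5 × 126.5/1000 × 0.9643 = 0.60992
  20–24: 5 × 242.7/1000 × 0.9615 = 1.16678
  25–29: 5 × 354.1/1000 × 0.9538 = 1.68870
  30–34: 5 × 222.6/1000 × 0.9410 = 1.04733
  35–39: 5 × 94.6/1000 × 0.9305 = 0.44013
  40–44: 5 × 27.6/1000 × 0.9234 = 0.12743
  45–49: 5 × 5.2/1000 × 0.9113 = 0.02369
Sum = 5.10398
NRR = 0.48309 × 5.10398 = 2.46568

2.466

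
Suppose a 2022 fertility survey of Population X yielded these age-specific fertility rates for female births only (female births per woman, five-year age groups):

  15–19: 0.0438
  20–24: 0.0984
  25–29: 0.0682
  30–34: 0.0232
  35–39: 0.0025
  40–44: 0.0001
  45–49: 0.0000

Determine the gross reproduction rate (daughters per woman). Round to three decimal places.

1.181

Sum of female ASFRs = 0.0438 + 0.0984 + 0.0682 + 0.0232 + 0.0025 + 0.0001 + 0.0000 = 0.2362
GRR = 5 × 0.2362 = 1.181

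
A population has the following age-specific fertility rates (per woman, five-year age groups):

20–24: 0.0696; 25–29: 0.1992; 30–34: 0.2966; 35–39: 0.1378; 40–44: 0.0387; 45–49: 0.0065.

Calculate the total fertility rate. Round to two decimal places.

3.74

Sum of ASFRs = 0.0696 + 0.1992 + 0.2966 + 0.1378 + 0.0387 + 0.0065 = 0.7484
TFR = 5 × 0.7484 = 3.742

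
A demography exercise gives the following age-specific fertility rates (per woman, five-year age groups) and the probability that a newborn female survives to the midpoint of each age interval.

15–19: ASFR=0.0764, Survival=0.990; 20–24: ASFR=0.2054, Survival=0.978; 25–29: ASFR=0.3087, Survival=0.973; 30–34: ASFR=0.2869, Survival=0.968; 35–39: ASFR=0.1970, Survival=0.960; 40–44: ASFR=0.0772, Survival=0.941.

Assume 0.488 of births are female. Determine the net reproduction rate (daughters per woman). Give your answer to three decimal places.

Proportion female at birth = 0.488.
Each age group contributes 5 × ASFR × survival:
  15–19: 5 × 0.0764 × 0.990 = 0.37818
  20–24: 5 × 0.2054 × 0.978 = 1.00441
  25–29: 5 × 0.3087 × 0.973 = 1.50183
  30–34: 5 × 0.2869 × 0.968 = 1.38860
  35–39: 5 × 0.1970 × 0.960 = 0.94560
  40–44: 5 × 0.0772 × 0.941 = 0.36323
Sum = 5.58185
NRR = 0.488 × 5.58185 = 2.72394

2.724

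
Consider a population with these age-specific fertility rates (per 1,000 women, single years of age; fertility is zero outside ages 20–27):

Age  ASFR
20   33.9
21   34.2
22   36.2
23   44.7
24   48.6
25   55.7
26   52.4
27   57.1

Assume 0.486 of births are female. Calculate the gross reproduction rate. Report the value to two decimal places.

Proportion female at birth = 0.486.
Sum of ASFRs = 33.9 + 34.2 + 36.2 + 44.7 + 48.6 + 55.7 + 52.4 + 57.1 = 362.8
TFR = 362.8 / 1000 = 0.3628
GRR = 0.486 × 0.3628 = 0.17632

0.18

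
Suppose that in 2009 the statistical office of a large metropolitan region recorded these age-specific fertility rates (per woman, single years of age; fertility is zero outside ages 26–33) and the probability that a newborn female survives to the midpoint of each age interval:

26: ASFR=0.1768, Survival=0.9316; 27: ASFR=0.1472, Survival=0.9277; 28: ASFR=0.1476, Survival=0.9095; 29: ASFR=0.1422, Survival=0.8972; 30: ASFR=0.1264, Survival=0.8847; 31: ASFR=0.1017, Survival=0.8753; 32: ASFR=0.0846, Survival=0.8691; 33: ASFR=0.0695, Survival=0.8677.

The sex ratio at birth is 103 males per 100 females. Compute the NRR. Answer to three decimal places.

0.442

Proportion female at birth = 100 / (100 + 103) = 0.49261.
Survival-weighted fertility by age (1·fₓ·Sₓ):
  26: 1 × 0.1768 × 0.9316 = 0.16471
  27: 1 × 0.1472 × 0.9277 = 0.13656
  28: 1 × 0.1476 × 0.9095 = 0.13424
  29: 1 × 0.1422 × 0.8972 = 0.12758
  30: 1 × 0.1264 × 0.8847 = 0.11183
  31: 1 × 0.1017 × 0.8753 = 0.08902
  32: 1 × 0.0846 × 0.8691 = 0.07353
  33: 1 × 0.0695 × 0.8677 = 0.06031
Sum = 0.89778
NRR = 0.49261 × 0.89778 = 0.44226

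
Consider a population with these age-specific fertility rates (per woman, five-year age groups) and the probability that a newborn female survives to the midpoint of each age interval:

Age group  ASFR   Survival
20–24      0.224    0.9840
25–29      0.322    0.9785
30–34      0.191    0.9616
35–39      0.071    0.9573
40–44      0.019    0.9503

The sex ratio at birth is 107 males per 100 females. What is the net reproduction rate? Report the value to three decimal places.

1.945

Proportion female at birth = 100 / (100 + 107) = 0.48309.
Survival-weighted fertility by age (5·fₓ·Sₓ):
  20–24: 5 × 0.224 × 0.9840 = 1.10208
  25–29: 5 × 0.322 × 0.9785 = 1.57539
  30–34: 5 × 0.191 × 0.9616 = 0.91833
  35–39: 5 × 0.071 × 0.9573 = 0.33984
  40–44: 5 × 0.019 × 0.9503 = 0.09028
Sum = 4.02592
NRR = 0.48309 × 4.02592 = 1.94488
NRR > 1, so each generation more than replaces itself.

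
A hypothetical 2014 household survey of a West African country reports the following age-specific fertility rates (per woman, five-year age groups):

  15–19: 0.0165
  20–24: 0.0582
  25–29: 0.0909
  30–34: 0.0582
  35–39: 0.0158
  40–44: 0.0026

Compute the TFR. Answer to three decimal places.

1.211

Sum of ASFRs = 0.0165 + 0.0582 + 0.0909 + 0.0582 + 0.0158 + 0.0026 = 0.2422
TFR = 5 × 0.2422 = 1.211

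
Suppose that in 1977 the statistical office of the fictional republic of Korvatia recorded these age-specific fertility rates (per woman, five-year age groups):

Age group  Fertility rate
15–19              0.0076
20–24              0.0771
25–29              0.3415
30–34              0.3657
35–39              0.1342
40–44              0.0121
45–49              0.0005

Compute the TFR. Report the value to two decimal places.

Sum of ASFRs = 0.0076 + 0.0771 + 0.3415 + 0.3657 + 0.1342 + 0.0121 + 0.0005 = 0.9387
TFR = 5 × 0.9387 = 4.6935

4.69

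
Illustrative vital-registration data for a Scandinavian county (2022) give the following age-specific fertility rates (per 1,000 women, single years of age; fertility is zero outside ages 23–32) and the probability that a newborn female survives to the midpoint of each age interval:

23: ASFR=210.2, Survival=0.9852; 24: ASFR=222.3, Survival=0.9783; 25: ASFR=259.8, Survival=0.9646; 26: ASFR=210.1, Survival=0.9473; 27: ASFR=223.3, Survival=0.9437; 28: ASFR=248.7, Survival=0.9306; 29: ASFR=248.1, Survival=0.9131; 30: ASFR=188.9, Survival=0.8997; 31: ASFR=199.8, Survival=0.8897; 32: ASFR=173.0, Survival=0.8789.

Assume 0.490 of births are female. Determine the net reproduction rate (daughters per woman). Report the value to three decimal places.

Proportion female at birth = 0.490.
Weighting each age-specific rate by interval width and survival:
  23: 1 × 210.2/1000 × 0.9852 = 0.20709
  24: 1 × 222.3/1000 × 0.9783 = 0.21748
  25: 1 × 259.8/1000 × 0.9646 = 0.25060
  26: 1 × 210.1/1000 × 0.9473 = 0.19903
  27: 1 × 223.3/1000 × 0.9437 = 0.21073
  28: 1 × 248.7/1000 × 0.9306 = 0.23144
  29: 1 × 248.1/1000 × 0.9131 = 0.22654
  30: 1 × 188.9/1000 × 0.8997 = 0.16995
  31: 1 × 199.8/1000 × 0.8897 = 0.17776
  32: 1 × 173.0/1000 × 0.8789 = 0.15205
Sum = 2.04267
NRR = 0.490 × 2.04267 = 1.00091

1.001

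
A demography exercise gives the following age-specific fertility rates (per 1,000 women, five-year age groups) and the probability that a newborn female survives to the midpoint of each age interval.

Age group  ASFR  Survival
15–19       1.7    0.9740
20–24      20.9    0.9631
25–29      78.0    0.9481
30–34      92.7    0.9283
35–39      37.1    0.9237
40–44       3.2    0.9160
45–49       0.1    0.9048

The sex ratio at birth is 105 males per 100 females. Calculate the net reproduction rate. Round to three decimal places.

0.534

Proportion female at birth = 100 / (100 + 105) = 0.48780.
Survival-weighted fertility by age (5·fₓ·Sₓ):
  15–19: 5 × 1.7/1000 × 0.9740 = 0.00828
  20–24: 5 × 20.9/1000 × 0.9631 = 0.10064
  25–29: 5 × 78.0/1000 × 0.9481 = 0.36976
  30–34: 5 × 92.7/1000 × 0.9283 = 0.43027
  35–39: 5 × 37.1/1000 × 0.9237 = 0.17135
  40–44: 5 × 3.2/1000 × 0.9160 = 0.01466
  45–49: 5 × 0.1/1000 × 0.9048 = 0.00045
Sum = 1.09541
NRR = 0.48780 × 1.09541 = 0.53434
NRR < 1, so the cohort does not fully replace itself.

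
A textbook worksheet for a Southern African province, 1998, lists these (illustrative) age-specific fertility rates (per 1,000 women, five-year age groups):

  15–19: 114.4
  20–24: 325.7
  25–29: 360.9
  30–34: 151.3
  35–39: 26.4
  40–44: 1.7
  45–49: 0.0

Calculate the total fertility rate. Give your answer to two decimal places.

4.90

Sum of ASFRs = 114.4 + 325.7 + 360.9 + 151.3 + 26.4 + 1.7 + 0.0 = 980.4
TFR = 5 × 980.4 / 1000 = 4.902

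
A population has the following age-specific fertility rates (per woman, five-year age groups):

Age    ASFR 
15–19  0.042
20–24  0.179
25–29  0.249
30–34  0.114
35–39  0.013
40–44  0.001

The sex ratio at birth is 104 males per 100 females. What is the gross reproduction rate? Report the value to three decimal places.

1.466

Proportion female at birth = 100 / (100 + 104) = 0.49020.
Sum of ASFRs = 0.042 + 0.179 + 0.249 + 0.114 + 0.013 + 0.001 = 0.598
TFR = 5 × 0.598 = 2.99
GRR = 0.49020 × 2.99 = 1.46570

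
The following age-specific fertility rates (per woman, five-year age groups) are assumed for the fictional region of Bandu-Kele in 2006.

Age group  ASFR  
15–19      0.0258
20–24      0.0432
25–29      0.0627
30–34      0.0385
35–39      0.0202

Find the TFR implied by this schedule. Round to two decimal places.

0.95

Sum of ASFRs = 0.0258 + 0.0432 + 0.0627 + 0.0385 + 0.0202 = 0.1904
TFR = 5 × 0.1904 = 0.952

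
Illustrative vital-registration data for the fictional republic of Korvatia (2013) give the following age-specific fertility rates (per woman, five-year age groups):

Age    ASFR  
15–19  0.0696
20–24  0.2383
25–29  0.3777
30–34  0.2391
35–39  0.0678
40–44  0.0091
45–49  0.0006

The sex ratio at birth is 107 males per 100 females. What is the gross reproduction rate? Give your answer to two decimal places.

2.42

Proportion female at birth = 100 / (100 + 107) = 0.48309.
Sum of ASFRs = 0.0696 + 0.2383 + 0.3777 + 0.2391 + 0.0678 + 0.0091 + 0.0006 = 1.0022
TFR = 5 × 1.0022 = 5.011
GRR = 0.48309 × 5.011 = 2.42076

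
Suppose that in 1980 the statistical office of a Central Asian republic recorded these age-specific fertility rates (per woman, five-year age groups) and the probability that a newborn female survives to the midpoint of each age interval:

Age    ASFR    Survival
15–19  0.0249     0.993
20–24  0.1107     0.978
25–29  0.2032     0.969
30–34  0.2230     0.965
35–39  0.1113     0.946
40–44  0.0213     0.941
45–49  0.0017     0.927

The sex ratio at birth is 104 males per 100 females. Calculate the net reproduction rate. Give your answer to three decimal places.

1.647

Proportion female at birth = 100 / (100 + 104) = 0.49020.
Each age group contributes 5 × ASFR × survival:
  15–19: 5 × 0.0249 × 0.993 = 0.12363
  20–24: 5 × 0.1107 × 0.978 = 0.54132
  25–29: 5 × 0.2032 × 0.969 = 0.98450
  30–34: 5 × 0.2230 × 0.965 = 1.07598
  35–39: 5 × 0.1113 × 0.946 = 0.52645
  40–44: 5 × 0.0213 × 0.941 = 0.10022
  45–49: 5 × 0.0017 × 0.927 = 0.00788
Sum = 3.35998
NRR = 0.49020 × 3.35998 = 1.64706
An NRR exceeding 1 indicates intrinsic growth under these rates.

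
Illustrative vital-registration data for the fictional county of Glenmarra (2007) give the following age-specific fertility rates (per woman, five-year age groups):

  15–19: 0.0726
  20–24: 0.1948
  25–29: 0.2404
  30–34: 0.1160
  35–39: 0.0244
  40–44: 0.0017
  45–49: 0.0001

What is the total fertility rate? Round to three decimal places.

Sum of ASFRs = 0.0726 + 0.1948 + 0.2404 + 0.1160 + 0.0244 + 0.0017 + 0.0001 = 0.6500
TFR = 5 × 0.6500 = 3.25

3.250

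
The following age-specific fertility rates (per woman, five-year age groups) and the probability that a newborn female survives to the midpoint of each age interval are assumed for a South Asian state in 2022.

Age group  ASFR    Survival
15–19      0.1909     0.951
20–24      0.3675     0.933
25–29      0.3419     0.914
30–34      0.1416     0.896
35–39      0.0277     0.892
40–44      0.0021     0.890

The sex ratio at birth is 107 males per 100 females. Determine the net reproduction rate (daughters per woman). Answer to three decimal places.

Proportion female at birth = 100 / (100 + 107) = 0.48309.
Weighting each age-specific rate by interval width and survival:
  15–19: 5 × 0.1909 × 0.951 = 0.90773
  20–24: 5 × 0.3675 × 0.933 = 1.71439
  25–29: 5 × 0.3419 × 0.914 = 1.56248
  30–34: 5 × 0.1416 × 0.896 = 0.63437
  35–39: 5 × 0.0277 × 0.892 = 0.12354
  40–44: 5 × 0.0021 × 0.890 = 0.00935
Sum = 4.95186
NRR = 0.48309 × 4.95186 = 2.39219

2.392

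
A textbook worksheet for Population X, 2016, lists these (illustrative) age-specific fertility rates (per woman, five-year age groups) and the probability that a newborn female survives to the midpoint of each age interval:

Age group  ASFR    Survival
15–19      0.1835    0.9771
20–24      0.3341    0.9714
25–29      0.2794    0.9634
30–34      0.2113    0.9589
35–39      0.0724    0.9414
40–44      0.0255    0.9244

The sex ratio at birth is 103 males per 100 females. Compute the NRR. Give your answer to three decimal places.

2.629

Proportion female at birth = 100 / (100 + 103) = 0.49261.
Survival-weighted fertility by age (5·fₓ·Sₓ):
  15–19: 5 × 0.1835 × 0.9771 = 0.89649
  20–24: 5 × 0.3341 × 0.9714 = 1.62272
  25–29: 5 × 0.2794 × 0.9634 = 1.34587
  30–34: 5 × 0.2113 × 0.9589 = 1.01308
  35–39: 5 × 0.0724 × 0.9414 = 0.34079
  40–44: 5 × 0.0255 × 0.9244 = 0.11786
Sum = 5.33681
NRR = 0.49261 × 5.33681 = 2.62897
NRR > 1, so each generation more than replaces itself.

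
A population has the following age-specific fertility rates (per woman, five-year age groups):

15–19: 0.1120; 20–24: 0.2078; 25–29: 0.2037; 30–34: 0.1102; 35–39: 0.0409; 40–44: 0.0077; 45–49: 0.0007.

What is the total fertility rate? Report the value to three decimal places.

3.415

Sum of ASFRs = 0.1120 + 0.2078 + 0.2037 + 0.1102 + 0.0409 + 0.0077 + 0.0007 = 0.6830
TFR = 5 × 0.6830 = 3.415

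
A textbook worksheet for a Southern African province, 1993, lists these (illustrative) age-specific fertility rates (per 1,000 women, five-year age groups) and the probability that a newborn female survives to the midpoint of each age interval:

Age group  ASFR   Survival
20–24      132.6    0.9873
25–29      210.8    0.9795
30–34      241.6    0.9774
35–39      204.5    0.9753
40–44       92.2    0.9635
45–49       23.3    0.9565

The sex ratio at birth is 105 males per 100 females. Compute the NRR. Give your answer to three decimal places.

Proportion female at birth = 100 / (100 + 105) = 0.48780.
Weighting each age-specific rate by interval width and survival:
  20–24: 5 × 132.6/1000 × 0.9873 = 0.65458
  25–29: 5 × 210.8/1000 × 0.9795 = 1.03239
  30–34: 5 × 241.6/1000 × 0.9774 = 1.18070
  35–39: 5 × 204.5/1000 × 0.9753 = 0.99724
  40–44: 5 × 92.2/1000 × 0.9635 = 0.44417
  45–49: 5 × 23.3/1000 × 0.9565 = 0.11143
Sum = 4.42051
NRR = 0.48780 × 4.42051 = 2.15632
NRR > 1, so each generation more than replaces itself.

2.156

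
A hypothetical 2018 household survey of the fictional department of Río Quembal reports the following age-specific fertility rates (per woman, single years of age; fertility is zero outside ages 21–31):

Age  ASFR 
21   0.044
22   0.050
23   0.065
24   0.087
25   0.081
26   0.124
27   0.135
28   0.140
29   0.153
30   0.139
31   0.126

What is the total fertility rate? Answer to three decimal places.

Sum of ASFRs = 0.044 + 0.050 + 0.065 + 0.087 + 0.081 + 0.124 + 0.135 + 0.140 + 0.153 + 0.139 + 0.126 = 1.144
TFR = 1.144

1.144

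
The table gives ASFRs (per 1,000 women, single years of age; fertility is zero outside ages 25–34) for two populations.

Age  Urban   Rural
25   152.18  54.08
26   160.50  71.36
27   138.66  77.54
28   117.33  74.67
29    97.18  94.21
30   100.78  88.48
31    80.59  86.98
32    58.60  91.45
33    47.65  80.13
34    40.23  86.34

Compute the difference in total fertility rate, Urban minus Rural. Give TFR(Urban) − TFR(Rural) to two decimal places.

Urban:
  Sum of ASFRs = 152.18 + 160.50 + 138.66 + 117.33 + 97.18 + 100.78 + 80.59 + 58.60 + 47.65 + 40.23 = 993.70
  TFR = 993.70 / 1000 = 0.9937
Rural:
  Sum of ASFRs = 54.08 + 71.36 + 77.54 + 74.67 + 94.21 + 88.48 + 86.98 + 91.45 + 80.13 + 86.34 = 805.24
  TFR = 805.24 / 1000 = 0.80524
Difference = 0.9937 − 0.80524 = 0.18846

0.19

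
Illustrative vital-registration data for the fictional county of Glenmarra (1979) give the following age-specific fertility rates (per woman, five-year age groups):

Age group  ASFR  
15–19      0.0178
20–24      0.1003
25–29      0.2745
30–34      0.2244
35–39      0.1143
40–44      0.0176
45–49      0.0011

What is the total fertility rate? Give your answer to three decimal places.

3.750

Sum of ASFRs = 0.0178 + 0.1003 + 0.2745 + 0.2244 + 0.1143 + 0.0176 + 0.0011 = 0.7500
TFR = 5 × 0.7500 = 3.75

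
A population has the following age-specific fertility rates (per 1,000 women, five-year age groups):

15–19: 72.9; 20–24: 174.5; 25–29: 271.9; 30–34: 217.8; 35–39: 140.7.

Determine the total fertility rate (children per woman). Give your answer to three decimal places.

Sum of ASFRs = 72.9 + 174.5 + 271.9 + 217.8 + 140.7 = 877.8
TFR = 5 × 877.8 / 1000 = 4.389

4.389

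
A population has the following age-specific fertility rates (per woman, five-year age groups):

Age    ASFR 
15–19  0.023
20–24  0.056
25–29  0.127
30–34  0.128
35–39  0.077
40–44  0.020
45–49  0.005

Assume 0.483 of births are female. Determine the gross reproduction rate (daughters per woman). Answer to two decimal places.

1.05

Proportion female at birth = 0.483.
Sum of ASFRs = 0.023 + 0.056 + 0.127 + 0.128 + 0.077 + 0.020 + 0.005 = 0.436
TFR = 5 × 0.436 = 2.18
GRR = 0.483 × 2.18 = 1.05294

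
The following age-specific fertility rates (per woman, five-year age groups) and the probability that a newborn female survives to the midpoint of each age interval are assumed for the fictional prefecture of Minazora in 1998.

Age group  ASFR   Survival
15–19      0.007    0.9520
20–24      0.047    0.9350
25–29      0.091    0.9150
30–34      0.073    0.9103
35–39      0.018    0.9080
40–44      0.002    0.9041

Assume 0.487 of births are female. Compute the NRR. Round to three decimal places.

0.532

Proportion female at birth = 0.487.
Weighting each age-specific rate by interval width and survival:
  15–19: 5 × 0.007 × 0.9520 = 0.03332
  20–24: 5 × 0.047 × 0.9350 = 0.21973
  25–29: 5 × 0.091 × 0.9150 = 0.41633
  30–34: 5 × 0.073 × 0.9103 = 0.33226
  35–39: 5 × 0.018 × 0.9080 = 0.08172
  40–44: 5 × 0.002 × 0.9041 = 0.00904
Sum = 1.09240
NRR = 0.487 × 1.09240 = 0.53200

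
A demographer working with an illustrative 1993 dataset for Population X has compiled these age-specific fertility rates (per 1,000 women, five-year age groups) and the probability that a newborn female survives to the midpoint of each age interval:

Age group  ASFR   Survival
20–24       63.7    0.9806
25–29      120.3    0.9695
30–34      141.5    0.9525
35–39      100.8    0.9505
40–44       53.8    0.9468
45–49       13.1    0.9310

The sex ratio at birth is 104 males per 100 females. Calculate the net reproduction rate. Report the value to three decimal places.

1.159

Proportion female at birth = 100 / (100 + 104) = 0.49020.
Per-age-group product (5 × ASFR × survival probability):
  20–24: 5 × 63.7/1000 × 0.9806 = 0.31232
  25–29: 5 × 120.3/1000 × 0.9695 = 0.58315
  30–34: 5 × 141.5/1000 × 0.9525 = 0.67389
  35–39: 5 × 100.8/1000 × 0.9505 = 0.47905
  40–44: 5 × 53.8/1000 × 0.9468 = 0.25469
  45–49: 5 × 13.1/1000 × 0.9310 = 0.06098
Sum = 2.36408
NRR = 0.49020 × 2.36408 = 1.15887
NRR > 1, so each generation more than replaces itself.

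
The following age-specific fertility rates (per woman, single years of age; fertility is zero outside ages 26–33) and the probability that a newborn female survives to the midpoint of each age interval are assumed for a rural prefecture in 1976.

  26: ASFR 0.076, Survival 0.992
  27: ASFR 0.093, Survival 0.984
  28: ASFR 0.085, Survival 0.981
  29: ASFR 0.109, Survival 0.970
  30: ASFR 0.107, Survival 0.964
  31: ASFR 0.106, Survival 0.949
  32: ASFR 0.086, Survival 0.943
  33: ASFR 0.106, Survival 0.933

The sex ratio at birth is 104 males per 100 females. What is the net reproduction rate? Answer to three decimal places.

Proportion female at birth = 100 / (100 + 104) = 0.49020.
Per-age-group product (1 × ASFR × survival probability):
  26: 1 × 0.076 × 0.992 = 0.07539
  27: 1 × 0.093 × 0.984 = 0.09151
  28: 1 × 0.085 × 0.981 = 0.08339
  29: 1 × 0.109 × 0.970 = 0.10573
  30: 1 × 0.107 × 0.964 = 0.10315
  31: 1 × 0.106 × 0.949 = 0.10059
  32: 1 × 0.086 × 0.943 = 0.08110
  33: 1 × 0.106 × 0.933 = 0.09890
Sum = 0.73976
NRR = 0.49020 × 0.73976 = 0.36263

0.363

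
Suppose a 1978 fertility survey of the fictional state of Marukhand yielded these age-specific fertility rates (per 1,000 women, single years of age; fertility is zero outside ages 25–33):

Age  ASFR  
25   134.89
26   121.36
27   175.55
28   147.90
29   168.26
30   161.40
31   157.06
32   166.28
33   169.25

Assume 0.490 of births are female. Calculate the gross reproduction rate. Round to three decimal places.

Proportion female at birth = 0.490.
Sum of ASFRs = 134.89 + 121.36 + 175.55 + 147.90 + 168.26 + 161.40 + 157.06 + 166.28 + 169.25 = 1401.95
TFR = 1401.95 / 1000 = 1.40195
GRR = 0.490 × 1.40195 = 0.68696

0.687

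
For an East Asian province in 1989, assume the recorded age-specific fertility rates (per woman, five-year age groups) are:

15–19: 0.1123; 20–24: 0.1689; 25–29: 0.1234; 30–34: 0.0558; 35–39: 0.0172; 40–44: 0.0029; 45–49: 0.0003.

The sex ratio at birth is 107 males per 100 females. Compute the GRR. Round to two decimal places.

1.16

Proportion female at birth = 100 / (100 + 107) = 0.48309.
Sum of ASFRs = 0.1123 + 0.1689 + 0.1234 + 0.0558 + 0.0172 + 0.0029 + 0.0003 = 0.4808
TFR = 5 × 0.4808 = 2.404
GRR = 0.48309 × 2.404 = 1.16135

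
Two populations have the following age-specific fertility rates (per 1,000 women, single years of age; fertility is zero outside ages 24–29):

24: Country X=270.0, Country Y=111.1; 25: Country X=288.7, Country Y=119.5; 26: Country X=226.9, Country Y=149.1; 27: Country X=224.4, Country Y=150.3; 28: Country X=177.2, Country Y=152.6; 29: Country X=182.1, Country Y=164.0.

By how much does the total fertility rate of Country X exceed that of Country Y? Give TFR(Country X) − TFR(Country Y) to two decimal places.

0.52

Country X:
  Sum of ASFRs = 270.0 + 288.7 + 226.9 + 224.4 + 177.2 + 182.1 = 1369.3
  TFR = 1369.3 / 1000 = 1.3693
Country Y:
  Sum of ASFRs = 111.1 + 119.5 + 149.1 + 150.3 + 152.6 + 164.0 = 846.6
  TFR = 846.6 / 1000 = 0.8466
Difference = 1.3693 − 0.8466 = 0.5227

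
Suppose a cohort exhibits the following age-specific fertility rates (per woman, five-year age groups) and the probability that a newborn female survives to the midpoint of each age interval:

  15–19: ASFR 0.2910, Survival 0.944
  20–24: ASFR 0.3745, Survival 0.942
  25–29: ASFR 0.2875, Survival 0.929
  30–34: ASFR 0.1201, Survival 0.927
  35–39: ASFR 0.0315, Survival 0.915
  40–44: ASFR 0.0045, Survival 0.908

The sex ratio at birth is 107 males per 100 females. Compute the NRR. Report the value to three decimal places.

Proportion female at birth = 100 / (100 + 107) = 0.48309.
Weighting each age-specific rate by interval width and survival:
  15–19: 5 × 0.2910 × 0.944 = 1.37352
  20–24: 5 × 0.3745 × 0.942 = 1.76390
  25–29: 5 × 0.2875 × 0.929 = 1.33544
  30–34: 5 × 0.1201 × 0.927 = 0.55666
  35–39: 5 × 0.0315 × 0.915 = 0.14411
  40–44: 5 × 0.0045 × 0.908 = 0.02043
Sum = 5.19406
NRR = 0.48309 × 5.19406 = 2.50920
An NRR exceeding 1 indicates intrinsic growth under these rates.

2.509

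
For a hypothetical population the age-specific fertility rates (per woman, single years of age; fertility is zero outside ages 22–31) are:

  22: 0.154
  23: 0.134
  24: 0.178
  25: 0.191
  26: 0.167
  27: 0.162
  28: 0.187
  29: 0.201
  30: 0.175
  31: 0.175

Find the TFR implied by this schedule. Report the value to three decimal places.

Sum of ASFRs = 0.154 + 0.134 + 0.178 + 0.191 + 0.167 + 0.162 + 0.187 + 0.201 + 0.175 + 0.175 = 1.724
TFR = 1.724

1.724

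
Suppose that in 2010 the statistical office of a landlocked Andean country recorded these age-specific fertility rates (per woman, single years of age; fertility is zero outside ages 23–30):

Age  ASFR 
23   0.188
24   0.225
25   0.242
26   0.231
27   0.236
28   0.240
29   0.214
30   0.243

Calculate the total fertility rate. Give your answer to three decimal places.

Sum of ASFRs = 0.188 + 0.225 + 0.242 + 0.231 + 0.236 + 0.240 + 0.214 + 0.243 = 1.819
TFR = 1.819

1.819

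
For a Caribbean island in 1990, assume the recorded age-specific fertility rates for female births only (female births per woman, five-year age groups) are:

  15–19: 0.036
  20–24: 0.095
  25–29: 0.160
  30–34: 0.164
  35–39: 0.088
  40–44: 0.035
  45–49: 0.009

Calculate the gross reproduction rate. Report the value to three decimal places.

2.935

Sum of female ASFRs = 0.036 + 0.095 + 0.160 + 0.164 + 0.088 + 0.035 + 0.009 = 0.587
GRR = 5 × 0.587 = 2.935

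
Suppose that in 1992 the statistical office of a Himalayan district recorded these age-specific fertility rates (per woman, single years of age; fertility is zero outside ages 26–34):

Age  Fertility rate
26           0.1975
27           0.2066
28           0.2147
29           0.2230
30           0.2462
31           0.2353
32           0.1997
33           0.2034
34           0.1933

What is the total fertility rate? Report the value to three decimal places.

1.920

Sum of ASFRs = 0.1975 + 0.2066 + 0.2147 + 0.2230 + 0.2462 + 0.2353 + 0.1997 + 0.2034 + 0.1933 = 1.9197
TFR = 1.9197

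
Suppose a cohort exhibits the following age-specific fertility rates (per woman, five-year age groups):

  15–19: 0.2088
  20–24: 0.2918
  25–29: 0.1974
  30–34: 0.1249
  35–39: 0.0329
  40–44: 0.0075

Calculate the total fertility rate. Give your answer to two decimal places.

4.32

Sum of ASFRs = 0.2088 + 0.2918 + 0.1974 + 0.1249 + 0.0329 + 0.0075 = 0.8633
TFR = 5 × 0.8633 = 4.3165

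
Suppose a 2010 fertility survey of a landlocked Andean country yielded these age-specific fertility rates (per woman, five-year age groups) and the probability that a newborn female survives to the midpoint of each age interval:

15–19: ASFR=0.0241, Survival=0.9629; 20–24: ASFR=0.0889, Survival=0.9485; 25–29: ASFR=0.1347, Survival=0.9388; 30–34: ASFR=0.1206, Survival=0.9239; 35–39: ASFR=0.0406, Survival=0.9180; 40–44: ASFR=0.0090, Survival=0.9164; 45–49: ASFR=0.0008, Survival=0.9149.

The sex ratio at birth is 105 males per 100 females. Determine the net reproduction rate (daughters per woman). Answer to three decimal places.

0.955

Proportion female at birth = 100 / (100 + 105) = 0.48780.
Per-age-group product (5 × ASFR × survival probability):
  15–19: 5 × 0.0241 × 0.9629 = 0.11603
  20–24: 5 × 0.0889 × 0.9485 = 0.42161
  25–29: 5 × 0.1347 × 0.9388 = 0.63228
  30–34: 5 × 0.1206 × 0.9239 = 0.55711
  35–39: 5 × 0.0406 × 0.9180 = 0.18635
  40–44: 5 × 0.0090 × 0.9164 = 0.04124
  45–49: 5 × 0.0008 × 0.9149 = 0.00366
Sum = 1.95828
NRR = 0.48780 × 1.95828 = 0.95525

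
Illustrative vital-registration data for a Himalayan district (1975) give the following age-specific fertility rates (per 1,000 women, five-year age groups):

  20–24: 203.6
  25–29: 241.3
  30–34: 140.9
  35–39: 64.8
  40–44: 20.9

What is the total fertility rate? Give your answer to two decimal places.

3.36

Sum of ASFRs = 203.6 + 241.3 + 140.9 + 64.8 + 20.9 = 671.5
TFR = 5 × 671.5 / 1000 = 3.3575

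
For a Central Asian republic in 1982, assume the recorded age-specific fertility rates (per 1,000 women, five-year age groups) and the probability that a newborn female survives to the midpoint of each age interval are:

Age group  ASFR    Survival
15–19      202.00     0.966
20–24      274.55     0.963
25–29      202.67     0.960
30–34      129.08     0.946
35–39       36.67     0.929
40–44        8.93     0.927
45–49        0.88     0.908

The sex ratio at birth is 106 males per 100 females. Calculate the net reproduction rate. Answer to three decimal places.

Proportion female at birth = 100 / (100 + 106) = 0.48544.
Per-age-group product (5 × ASFR × survival probability):
  15–19: 5 × 202.00/1000 × 0.966 = 0.97566
  20–24: 5 × 274.55/1000 × 0.963 = 1.32196
  25–29: 5 × 202.67/1000 × 0.960 = 0.97282
  30–34: 5 × 129.08/1000 × 0.946 = 0.61055
  35–39: 5 × 36.67/1000 × 0.929 = 0.17033
  40–44: 5 × 8.93/1000 × 0.927 = 0.04139
  45–49: 5 × 0.88/1000 × 0.908 = 0.00400
Sum = 4.09671
NRR = 0.48544 × 4.09671 = 1.98871
With NRR above 1 the population is above replacement fertility.

1.989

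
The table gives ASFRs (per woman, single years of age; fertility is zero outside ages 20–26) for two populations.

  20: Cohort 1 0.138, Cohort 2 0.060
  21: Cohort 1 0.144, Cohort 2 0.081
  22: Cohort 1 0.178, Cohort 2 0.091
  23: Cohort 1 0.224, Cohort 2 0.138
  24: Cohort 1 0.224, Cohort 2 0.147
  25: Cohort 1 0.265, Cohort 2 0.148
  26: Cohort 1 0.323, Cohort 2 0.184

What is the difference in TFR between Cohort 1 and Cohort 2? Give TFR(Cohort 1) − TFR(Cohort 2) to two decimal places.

Cohort 1:
  Sum of ASFRs = 0.138 + 0.144 + 0.178 + 0.224 + 0.224 + 0.265 + 0.323 = 1.496
  TFR = 1.496
Cohort 2:
  Sum of ASFRs = 0.060 + 0.081 + 0.091 + 0.138 + 0.147 + 0.148 + 0.184 = 0.849
  TFR = 0.849
Difference = 1.496 − 0.849 = 0.647

0.65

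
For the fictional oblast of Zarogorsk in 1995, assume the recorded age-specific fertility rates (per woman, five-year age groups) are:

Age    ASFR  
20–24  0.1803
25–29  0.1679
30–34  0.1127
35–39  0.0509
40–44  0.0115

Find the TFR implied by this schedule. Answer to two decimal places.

2.62

Sum of ASFRs = 0.1803 + 0.1679 + 0.1127 + 0.0509 + 0.0115 = 0.5233
TFR = 5 × 0.5233 = 2.6165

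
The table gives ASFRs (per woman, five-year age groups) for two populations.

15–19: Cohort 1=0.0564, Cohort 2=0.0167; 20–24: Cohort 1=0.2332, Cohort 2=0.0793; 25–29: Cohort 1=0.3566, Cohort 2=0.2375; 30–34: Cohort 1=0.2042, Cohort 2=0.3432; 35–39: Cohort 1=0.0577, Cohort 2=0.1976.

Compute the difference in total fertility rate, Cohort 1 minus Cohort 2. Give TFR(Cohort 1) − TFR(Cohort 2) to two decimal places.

Cohort 1:
  Sum of ASFRs = 0.0564 + 0.2332 + 0.3566 + 0.2042 + 0.0577 = 0.9081
  TFR = 5 × 0.9081 = 4.5405
Cohort 2:
  Sum of ASFRs = 0.0167 + 0.0793 + 0.2375 + 0.3432 + 0.1976 = 0.8743
  TFR = 5 × 0.8743 = 4.3715
Difference = 4.5405 − 4.3715 = 0.169

0.17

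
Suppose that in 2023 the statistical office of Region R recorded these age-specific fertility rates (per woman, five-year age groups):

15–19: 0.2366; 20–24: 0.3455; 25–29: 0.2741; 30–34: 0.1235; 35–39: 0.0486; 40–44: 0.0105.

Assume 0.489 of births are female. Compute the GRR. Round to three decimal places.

Proportion female at birth = 0.489.
Sum of ASFRs = 0.2366 + 0.3455 + 0.2741 + 0.1235 + 0.0486 + 0.0105 = 1.0388
TFR = 5 × 1.0388 = 5.194
GRR = 0.489 × 5.194 = 2.53987

2.540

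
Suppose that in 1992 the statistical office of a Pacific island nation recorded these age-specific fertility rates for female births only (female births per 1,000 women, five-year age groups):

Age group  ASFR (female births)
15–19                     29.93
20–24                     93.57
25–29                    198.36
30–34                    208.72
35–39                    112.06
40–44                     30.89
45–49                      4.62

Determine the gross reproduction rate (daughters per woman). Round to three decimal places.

Sum of female ASFRs = 29.93 + 93.57 + 198.36 + 208.72 + 112.06 + 30.89 + 4.62 = 678.15
GRR = 5 × 678.15 / 1000 = 3.39075

3.391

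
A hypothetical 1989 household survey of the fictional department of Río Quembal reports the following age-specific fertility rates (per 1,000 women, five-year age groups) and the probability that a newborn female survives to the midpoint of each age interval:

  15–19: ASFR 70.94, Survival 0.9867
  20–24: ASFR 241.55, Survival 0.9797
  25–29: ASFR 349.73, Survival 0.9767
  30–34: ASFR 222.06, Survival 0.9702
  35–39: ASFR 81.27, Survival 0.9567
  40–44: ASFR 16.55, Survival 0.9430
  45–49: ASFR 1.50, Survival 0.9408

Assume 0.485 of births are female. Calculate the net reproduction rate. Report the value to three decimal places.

2.324

Proportion female at birth = 0.485.
Each age group contributes 5 × ASFR × survival:
  15–19: 5 × 70.94/1000 × 0.9867 = 0.34998
  20–24: 5 × 241.55/1000 × 0.9797 = 1.18323
  25–29: 5 × 349.73/1000 × 0.9767 = 1.70791
  30–34: 5 × 222.06/1000 × 0.9702 = 1.07721
  35–39: 5 × 81.27/1000 × 0.9567 = 0.38876
  40–44: 5 × 16.55/1000 × 0.9430 = 0.07803
  45–49: 5 × 1.50/1000 × 0.9408 = 0.00706
Sum = 4.79218
NRR = 0.485 × 4.79218 = 2.32421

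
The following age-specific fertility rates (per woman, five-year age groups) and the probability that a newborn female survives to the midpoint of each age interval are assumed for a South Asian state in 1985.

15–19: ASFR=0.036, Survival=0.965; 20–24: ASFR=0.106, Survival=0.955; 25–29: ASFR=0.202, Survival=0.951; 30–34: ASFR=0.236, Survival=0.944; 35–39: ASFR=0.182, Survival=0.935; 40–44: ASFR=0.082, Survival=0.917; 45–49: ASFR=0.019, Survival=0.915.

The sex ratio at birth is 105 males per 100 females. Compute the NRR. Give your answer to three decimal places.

Proportion female at birth = 100 / (100 + 105) = 0.48780.
Each age group contributes 5 × ASFR × survival:
  15–19: 5 × 0.036 × 0.965 = 0.17370
  20–24: 5 × 0.106 × 0.955 = 0.50615
  25–29: 5 × 0.202 × 0.951 = 0.96051
  30–34: 5 × 0.236 × 0.944 = 1.11392
  35–39: 5 × 0.182 × 0.935 = 0.85085
  40–44: 5 × 0.082 × 0.917 = 0.37597
  45–49: 5 × 0.019 × 0.915 = 0.08693
Sum = 4.06803
NRR = 0.48780 × 4.06803 = 1.98439
With NRR above 1 the population is above replacement fertility.

1.984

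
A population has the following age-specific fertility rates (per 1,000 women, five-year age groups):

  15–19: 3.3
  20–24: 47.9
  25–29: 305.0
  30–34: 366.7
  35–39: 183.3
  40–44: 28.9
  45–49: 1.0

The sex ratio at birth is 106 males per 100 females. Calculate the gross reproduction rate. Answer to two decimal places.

2.27

Proportion female at birth = 100 / (100 + 106) = 0.48544.
Sum of ASFRs = 3.3 + 47.9 + 305.0 + 366.7 + 183.3 + 28.9 + 1.0 = 936.1
TFR = 5 × 936.1 / 1000 = 4.6805
GRR = 0.48544 × 4.6805 = 2.27210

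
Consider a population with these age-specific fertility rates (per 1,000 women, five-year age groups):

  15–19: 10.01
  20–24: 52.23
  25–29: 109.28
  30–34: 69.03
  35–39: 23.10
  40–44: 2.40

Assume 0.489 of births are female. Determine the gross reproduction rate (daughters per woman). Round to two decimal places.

Proportion female at birth = 0.489.
Sum of ASFRs = 10.01 + 52.23 + 109.28 + 69.03 + 23.10 + 2.40 = 266.05
TFR = 5 × 266.05 / 1000 = 1.33025
GRR = 0.489 × 1.33025 = 0.65049

0.65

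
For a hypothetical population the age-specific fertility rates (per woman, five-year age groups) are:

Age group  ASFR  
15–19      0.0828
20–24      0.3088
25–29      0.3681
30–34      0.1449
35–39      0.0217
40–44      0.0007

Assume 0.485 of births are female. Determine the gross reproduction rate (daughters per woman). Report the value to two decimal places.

2.25

Proportion female at birth = 0.485.
Sum of ASFRs = 0.0828 + 0.3088 + 0.3681 + 0.1449 + 0.0217 + 0.0007 = 0.9270
TFR = 5 × 0.9270 = 4.635
GRR = 0.485 × 4.635 = 2.24798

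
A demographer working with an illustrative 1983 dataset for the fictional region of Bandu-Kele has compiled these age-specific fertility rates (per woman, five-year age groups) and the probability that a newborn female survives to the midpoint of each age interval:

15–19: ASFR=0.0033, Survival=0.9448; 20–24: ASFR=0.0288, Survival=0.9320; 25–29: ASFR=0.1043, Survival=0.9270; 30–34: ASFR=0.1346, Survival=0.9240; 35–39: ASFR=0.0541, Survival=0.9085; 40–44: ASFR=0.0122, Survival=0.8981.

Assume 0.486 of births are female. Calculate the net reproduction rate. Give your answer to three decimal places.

Proportion female at birth = 0.486.
Weighting each age-specific rate by interval width and survival:
  15–19: 5 × 0.0033 × 0.9448 = 0.01559
  20–24: 5 × 0.0288 × 0.9320 = 0.13421
  25–29: 5 × 0.1043 × 0.9270 = 0.48343
  30–34: 5 × 0.1346 × 0.9240 = 0.62185
  35–39: 5 × 0.0541 × 0.9085 = 0.24575
  40–44: 5 × 0.0122 × 0.8981 = 0.05478
Sum = 1.55561
NRR = 0.486 × 1.55561 = 0.75603

0.756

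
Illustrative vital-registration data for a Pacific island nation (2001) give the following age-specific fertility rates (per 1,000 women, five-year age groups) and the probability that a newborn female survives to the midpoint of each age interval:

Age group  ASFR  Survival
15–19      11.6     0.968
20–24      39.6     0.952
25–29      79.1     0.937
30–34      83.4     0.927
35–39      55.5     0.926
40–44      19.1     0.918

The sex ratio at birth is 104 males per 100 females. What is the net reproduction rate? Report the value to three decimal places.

Proportion female at birth = 100 / (100 + 104) = 0.49020.
Per-age-group product (5 × ASFR × survival probability):
  15–19: 5 × 11.6/1000 × 0.968 = 0.05614
  20–24: 5 × 39.6/1000 × 0.952 = 0.18850
  25–29: 5 × 79.1/1000 × 0.937 = 0.37058
  30–34: 5 × 83.4/1000 × 0.927 = 0.38656
  35–39: 5 × 55.5/1000 × 0.926 = 0.25697
  40–44: 5 × 19.1/1000 × 0.918 = 0.08767
Sum = 1.34642
NRR = 0.49020 × 1.34642 = 0.66002
With NRR below 1 the population is below replacement fertility.

0.660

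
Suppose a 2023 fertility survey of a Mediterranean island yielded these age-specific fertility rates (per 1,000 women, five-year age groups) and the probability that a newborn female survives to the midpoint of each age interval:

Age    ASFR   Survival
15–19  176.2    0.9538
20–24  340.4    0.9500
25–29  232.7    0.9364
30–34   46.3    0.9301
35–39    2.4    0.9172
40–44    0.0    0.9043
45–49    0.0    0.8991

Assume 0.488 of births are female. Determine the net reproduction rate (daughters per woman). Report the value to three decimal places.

Proportion female at birth = 0.488.
Survival-weighted fertility by age (5·fₓ·Sₓ):
  15–19: 5 × 176.2/1000 × 0.9538 = 0.84030
  20–24: 5 × 340.4/1000 × 0.9500 = 1.61690
  25–29: 5 × 232.7/1000 × 0.9364 = 1.08950
  30–34: 5 × 46.3/1000 × 0.9301 = 0.21532
  35–39: 5 × 2.4/1000 × 0.9172 = 0.01101
  40–44: 5 × 0.0/1000 × 0.9043 = 0.00000
  45–49: 5 × 0.0/1000 × 0.8991 = 0.00000
Sum = 3.77303
NRR = 0.488 × 3.77303 = 1.84124
NRR > 1, so each generation more than replaces itself.

1.841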